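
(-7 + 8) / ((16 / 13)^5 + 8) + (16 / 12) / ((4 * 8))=134687 / 1004730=0.13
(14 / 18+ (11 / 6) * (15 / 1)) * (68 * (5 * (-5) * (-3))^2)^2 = 4137215625000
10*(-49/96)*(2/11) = -245/264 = -0.93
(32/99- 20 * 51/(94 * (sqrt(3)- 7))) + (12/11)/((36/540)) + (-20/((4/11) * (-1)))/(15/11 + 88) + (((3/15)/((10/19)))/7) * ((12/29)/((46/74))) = 255 * sqrt(3)/1081 + 10138388676182/533888360775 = 19.40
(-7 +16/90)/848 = -307/38160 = -0.01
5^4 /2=625 /2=312.50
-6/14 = -0.43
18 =18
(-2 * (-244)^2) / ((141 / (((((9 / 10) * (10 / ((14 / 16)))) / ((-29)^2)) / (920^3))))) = -11163 / 841618765750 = -0.00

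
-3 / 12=-1 / 4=-0.25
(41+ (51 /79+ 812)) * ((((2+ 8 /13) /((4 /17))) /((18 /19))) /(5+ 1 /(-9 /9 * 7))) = 76238659 /36972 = 2062.06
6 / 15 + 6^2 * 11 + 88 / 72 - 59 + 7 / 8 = 122219 / 360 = 339.50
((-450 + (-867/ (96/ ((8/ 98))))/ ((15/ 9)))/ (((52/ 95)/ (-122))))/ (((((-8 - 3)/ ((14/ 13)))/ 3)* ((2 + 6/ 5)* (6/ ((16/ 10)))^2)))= -341080951/ 520520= -655.27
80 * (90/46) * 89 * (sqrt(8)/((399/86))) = 18369600 * sqrt(2)/3059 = 8492.49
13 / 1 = 13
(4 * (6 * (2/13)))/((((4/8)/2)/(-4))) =-768/13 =-59.08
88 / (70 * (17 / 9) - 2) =198 / 293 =0.68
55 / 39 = 1.41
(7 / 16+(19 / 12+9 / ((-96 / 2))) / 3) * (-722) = -23465 / 36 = -651.81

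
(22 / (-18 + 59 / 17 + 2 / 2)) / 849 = -187 / 97635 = -0.00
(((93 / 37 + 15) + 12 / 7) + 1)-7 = 3426 / 259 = 13.23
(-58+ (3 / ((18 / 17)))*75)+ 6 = 321 / 2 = 160.50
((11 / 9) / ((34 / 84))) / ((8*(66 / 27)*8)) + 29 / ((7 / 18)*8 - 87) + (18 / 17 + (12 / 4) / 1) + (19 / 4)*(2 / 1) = 13.23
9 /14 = 0.64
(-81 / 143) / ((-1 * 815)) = 81 / 116545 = 0.00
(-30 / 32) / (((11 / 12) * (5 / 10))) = -45 / 22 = -2.05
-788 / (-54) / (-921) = -0.02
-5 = -5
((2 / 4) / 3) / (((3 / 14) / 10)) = 70 / 9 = 7.78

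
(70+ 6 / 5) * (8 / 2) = 1424 / 5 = 284.80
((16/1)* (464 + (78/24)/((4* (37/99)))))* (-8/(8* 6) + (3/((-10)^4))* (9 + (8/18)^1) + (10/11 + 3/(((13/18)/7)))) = 282459650809/1269840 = 222437.20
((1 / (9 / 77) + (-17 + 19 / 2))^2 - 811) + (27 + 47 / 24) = -506041 / 648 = -780.93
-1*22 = -22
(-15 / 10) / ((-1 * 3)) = 1 / 2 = 0.50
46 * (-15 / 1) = -690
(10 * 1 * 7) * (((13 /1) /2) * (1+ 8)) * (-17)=-69615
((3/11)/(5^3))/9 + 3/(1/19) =235126/4125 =57.00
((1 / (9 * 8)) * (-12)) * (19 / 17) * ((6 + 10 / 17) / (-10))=532 / 4335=0.12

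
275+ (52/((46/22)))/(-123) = 777403/2829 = 274.80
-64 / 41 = -1.56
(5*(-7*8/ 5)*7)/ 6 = -196/ 3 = -65.33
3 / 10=0.30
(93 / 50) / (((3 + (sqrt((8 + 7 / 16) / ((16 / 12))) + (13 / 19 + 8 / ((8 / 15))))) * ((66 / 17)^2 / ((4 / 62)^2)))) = 12475552 / 445584759675 -1251948 * sqrt(5) / 742641266125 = 0.00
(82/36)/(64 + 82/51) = 697/20076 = 0.03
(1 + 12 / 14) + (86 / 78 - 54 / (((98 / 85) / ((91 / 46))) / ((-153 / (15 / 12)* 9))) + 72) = 91623182 / 897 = 102144.02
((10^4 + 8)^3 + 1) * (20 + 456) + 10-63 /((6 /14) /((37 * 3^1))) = 477143314147881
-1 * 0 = 0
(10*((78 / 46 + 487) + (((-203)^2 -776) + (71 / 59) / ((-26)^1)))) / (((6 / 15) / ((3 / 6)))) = 36094940825 / 70564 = 511520.62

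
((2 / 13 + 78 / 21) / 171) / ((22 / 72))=128 / 1729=0.07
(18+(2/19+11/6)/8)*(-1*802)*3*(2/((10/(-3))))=20014311/760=26334.62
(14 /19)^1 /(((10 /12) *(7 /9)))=108 /95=1.14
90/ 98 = 0.92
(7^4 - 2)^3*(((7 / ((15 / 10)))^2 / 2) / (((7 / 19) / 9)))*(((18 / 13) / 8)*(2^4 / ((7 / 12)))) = 226651233698784 / 13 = 17434710284521.85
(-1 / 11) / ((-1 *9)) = 0.01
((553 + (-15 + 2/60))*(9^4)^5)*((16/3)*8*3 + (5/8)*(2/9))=33527434037763132456112179/40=838185850944078311402804.50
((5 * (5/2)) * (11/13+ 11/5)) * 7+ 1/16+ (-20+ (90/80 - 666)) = -87001/208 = -418.27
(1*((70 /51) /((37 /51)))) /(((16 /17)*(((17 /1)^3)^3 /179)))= 6265 /2064824202536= 0.00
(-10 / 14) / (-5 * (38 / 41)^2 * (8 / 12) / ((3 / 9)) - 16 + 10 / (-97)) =815285 / 28184814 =0.03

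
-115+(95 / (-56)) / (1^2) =-6535 / 56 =-116.70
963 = 963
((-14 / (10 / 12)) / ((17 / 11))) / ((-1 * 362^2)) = 231 / 2784685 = 0.00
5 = 5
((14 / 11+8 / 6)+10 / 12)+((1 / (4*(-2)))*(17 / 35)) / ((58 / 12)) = 459127 / 133980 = 3.43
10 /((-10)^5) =-1 /10000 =-0.00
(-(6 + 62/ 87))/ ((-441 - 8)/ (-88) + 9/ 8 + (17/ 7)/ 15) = -449680/ 428011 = -1.05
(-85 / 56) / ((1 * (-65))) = 17 / 728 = 0.02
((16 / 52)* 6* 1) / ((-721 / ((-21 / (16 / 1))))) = 9 / 2678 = 0.00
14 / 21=2 / 3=0.67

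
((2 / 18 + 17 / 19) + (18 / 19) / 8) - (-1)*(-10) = -6071 / 684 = -8.88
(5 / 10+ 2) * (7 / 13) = 35 / 26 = 1.35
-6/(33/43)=-86/11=-7.82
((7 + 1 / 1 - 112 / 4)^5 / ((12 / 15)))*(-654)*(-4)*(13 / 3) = -45344000000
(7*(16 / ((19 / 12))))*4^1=5376 / 19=282.95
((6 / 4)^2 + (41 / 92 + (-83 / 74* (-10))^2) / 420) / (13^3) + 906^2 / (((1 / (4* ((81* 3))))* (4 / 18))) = 59608440094817233567 / 16602465360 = 3590336664.00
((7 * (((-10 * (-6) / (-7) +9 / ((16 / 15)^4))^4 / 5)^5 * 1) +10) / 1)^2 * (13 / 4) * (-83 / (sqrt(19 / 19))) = -1258256482880948734483392993230676034863222806684501152361590157900514264587454356066336422622530481498913929769245962757561190590061352529406258322377694602632143394604818762576528930321471708273972540892622779495345548439471308975 / 2371279445557741732782945645528737283753757615811681203221771051628910866156181507969135740010150124606327921097629362745658320736627886700877357686580014679492588762224174554833606876325321045702357568238535400397870722973696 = -530623.45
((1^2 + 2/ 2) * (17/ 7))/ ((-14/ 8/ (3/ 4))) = -102/ 49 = -2.08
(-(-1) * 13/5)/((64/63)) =819/320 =2.56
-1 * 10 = -10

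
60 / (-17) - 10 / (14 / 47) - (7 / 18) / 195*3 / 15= -77484083 / 2088450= -37.10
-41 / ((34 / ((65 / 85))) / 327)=-174291 / 578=-301.54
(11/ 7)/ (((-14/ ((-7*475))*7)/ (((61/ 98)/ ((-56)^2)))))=318725/ 30118144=0.01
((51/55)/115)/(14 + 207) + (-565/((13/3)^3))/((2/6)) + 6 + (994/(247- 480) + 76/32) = -433129596477/25902190600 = -16.72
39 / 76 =0.51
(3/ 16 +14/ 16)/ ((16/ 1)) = 17/ 256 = 0.07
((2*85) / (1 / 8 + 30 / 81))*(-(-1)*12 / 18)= 24480 / 107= 228.79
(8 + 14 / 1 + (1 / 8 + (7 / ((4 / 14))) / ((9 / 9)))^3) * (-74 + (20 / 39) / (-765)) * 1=-1690439973497 / 1527552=-1106633.34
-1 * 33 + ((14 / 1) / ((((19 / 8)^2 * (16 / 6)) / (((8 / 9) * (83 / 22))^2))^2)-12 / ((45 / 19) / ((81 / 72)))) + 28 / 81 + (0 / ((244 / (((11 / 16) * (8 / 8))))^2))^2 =-424632846887923 / 13909536957690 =-30.53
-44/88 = -1/2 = -0.50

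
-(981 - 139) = -842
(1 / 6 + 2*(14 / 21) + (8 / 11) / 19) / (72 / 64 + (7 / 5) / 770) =1.37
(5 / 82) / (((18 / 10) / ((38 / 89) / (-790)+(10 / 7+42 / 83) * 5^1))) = 987800305 / 3014738118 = 0.33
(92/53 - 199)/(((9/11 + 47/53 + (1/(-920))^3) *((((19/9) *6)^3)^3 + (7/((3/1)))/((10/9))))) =-17626719635395200000/1278798846230760131211273191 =-0.00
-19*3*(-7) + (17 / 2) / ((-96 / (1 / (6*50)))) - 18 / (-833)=19145361839 / 47980800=399.02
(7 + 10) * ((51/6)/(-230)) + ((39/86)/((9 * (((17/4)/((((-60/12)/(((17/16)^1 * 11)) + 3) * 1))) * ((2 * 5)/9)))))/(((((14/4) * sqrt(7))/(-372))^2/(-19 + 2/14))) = -11472318092299/13725124420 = -835.86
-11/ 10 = -1.10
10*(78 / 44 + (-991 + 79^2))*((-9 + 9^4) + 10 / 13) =49211526270 / 143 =344136547.34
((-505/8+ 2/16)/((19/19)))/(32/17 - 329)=0.19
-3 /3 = -1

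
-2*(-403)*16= 12896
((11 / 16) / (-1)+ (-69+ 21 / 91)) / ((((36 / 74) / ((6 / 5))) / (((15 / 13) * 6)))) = -1603617 / 1352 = -1186.11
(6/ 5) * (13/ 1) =78/ 5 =15.60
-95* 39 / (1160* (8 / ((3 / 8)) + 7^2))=-2223 / 48952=-0.05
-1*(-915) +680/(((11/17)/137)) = 1593785/11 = 144889.55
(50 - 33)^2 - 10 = 279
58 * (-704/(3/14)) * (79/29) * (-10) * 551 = 8580436480/3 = 2860145493.33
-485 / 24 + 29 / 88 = -656 / 33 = -19.88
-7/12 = -0.58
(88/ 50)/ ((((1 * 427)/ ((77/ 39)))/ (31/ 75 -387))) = -14033096/ 4460625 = -3.15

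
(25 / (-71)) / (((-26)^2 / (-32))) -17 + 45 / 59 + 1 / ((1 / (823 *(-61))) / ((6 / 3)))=-71093007288 / 707941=-100422.22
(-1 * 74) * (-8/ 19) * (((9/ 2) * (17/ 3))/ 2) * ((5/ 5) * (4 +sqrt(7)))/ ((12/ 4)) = 2516 * sqrt(7)/ 19 +10064/ 19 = 880.04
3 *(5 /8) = 1.88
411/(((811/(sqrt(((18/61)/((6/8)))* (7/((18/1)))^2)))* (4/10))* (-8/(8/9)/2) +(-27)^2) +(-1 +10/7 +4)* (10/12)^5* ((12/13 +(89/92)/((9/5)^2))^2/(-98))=-3888745* sqrt(366)/1067192037 -1437448133543650479725/40382713379779097693184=-0.11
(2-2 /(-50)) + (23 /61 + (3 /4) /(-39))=190147 /79300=2.40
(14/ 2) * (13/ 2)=91/ 2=45.50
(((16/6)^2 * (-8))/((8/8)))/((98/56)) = -2048/63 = -32.51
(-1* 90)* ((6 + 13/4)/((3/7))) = -3885/2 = -1942.50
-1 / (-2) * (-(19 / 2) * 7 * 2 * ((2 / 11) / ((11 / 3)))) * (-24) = 9576 / 121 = 79.14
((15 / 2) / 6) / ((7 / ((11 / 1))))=55 / 28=1.96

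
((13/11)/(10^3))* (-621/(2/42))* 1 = -169533/11000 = -15.41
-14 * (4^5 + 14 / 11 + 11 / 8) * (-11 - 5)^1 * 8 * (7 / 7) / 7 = 2891040 / 11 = 262821.82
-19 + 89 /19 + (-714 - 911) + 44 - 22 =-30729 /19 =-1617.32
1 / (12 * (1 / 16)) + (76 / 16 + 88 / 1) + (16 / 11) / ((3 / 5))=12739 / 132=96.51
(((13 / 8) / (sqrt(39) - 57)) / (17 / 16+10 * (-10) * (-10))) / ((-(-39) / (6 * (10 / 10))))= -2 / 451005 - 2 * sqrt(39) / 25707285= -0.00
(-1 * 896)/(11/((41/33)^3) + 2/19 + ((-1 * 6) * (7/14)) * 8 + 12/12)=586655552/11234901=52.22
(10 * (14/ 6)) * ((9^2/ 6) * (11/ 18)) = 385/ 2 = 192.50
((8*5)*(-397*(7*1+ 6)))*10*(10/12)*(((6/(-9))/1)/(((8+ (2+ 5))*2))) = 1032200/27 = 38229.63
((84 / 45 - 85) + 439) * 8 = 42704 / 15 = 2846.93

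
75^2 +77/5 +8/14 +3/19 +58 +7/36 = 5699.32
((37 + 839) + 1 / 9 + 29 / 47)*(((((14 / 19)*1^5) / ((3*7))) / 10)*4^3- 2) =-187653136 / 120555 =-1556.58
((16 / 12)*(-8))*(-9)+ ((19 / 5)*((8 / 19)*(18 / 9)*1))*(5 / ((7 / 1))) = 688 / 7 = 98.29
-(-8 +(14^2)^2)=-38408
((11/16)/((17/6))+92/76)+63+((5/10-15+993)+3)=2702743/2584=1045.95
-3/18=-1/6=-0.17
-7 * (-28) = 196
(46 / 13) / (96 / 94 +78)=1081 / 24141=0.04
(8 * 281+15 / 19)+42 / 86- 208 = 1667724 / 817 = 2041.28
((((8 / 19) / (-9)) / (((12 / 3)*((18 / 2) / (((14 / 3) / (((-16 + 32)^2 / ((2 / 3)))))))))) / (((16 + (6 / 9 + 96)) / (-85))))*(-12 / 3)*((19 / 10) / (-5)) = 119 / 6570720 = 0.00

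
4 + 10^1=14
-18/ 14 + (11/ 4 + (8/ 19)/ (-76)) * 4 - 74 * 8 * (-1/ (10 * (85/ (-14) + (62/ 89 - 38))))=5686352668/ 682858575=8.33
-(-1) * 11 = 11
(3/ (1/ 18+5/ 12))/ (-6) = -18/ 17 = -1.06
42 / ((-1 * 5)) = -8.40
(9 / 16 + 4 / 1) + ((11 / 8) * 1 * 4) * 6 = 601 / 16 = 37.56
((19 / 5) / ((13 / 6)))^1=114 / 65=1.75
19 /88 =0.22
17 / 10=1.70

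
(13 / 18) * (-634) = -4121 / 9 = -457.89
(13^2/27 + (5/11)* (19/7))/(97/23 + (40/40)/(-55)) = 895735/501984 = 1.78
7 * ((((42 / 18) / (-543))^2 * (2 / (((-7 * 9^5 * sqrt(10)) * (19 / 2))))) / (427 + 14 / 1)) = -2 * sqrt(10) / 133974094534695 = -0.00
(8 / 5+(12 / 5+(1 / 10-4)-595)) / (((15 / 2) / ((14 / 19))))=-27762 / 475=-58.45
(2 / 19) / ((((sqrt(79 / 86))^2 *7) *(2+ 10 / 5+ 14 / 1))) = 86 / 94563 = 0.00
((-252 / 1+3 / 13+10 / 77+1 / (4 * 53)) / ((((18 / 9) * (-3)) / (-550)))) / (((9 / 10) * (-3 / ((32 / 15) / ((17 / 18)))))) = 42719912800 / 2213757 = 19297.47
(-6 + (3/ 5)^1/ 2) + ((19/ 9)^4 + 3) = 17.16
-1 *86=-86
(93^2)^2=74805201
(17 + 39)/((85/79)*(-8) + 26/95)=-6.72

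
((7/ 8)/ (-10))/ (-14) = 1/ 160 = 0.01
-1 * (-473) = 473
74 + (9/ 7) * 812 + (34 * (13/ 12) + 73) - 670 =557.83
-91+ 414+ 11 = 334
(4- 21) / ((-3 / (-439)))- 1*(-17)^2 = -8330 / 3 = -2776.67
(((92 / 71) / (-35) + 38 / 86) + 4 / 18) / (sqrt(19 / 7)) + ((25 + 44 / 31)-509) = -14960 / 31 + 31739 *sqrt(133) / 961695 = -482.20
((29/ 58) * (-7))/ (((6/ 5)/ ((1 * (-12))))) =35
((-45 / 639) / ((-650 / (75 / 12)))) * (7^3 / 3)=1715 / 22152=0.08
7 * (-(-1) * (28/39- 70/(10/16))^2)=86685.86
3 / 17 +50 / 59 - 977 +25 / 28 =-27384237 / 28084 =-975.08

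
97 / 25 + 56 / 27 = 4019 / 675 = 5.95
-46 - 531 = -577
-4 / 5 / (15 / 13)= -52 / 75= -0.69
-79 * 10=-790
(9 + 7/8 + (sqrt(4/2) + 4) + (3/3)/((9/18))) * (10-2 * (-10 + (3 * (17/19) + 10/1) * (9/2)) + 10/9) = -1435.81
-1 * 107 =-107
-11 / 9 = -1.22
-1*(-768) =768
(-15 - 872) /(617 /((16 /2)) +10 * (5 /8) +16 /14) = -49672 /4733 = -10.49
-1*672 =-672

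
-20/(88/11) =-5/2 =-2.50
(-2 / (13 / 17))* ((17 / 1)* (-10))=5780 / 13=444.62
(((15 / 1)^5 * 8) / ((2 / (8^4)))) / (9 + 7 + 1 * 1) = 12441600000 / 17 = 731858823.53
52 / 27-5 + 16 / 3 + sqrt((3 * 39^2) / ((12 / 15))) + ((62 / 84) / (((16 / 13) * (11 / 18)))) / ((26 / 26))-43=-1322557 / 33264 + 39 * sqrt(15) / 2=35.76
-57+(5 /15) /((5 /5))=-170 /3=-56.67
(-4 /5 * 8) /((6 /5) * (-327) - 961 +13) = 16 /3351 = 0.00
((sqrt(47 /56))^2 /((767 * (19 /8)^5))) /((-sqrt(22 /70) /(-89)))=17133568 * sqrt(385) /146235930841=0.00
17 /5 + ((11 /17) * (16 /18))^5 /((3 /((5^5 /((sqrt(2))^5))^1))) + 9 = 2061452800000 * sqrt(2) /251523407979 + 62 /5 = 23.99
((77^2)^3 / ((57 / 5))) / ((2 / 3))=1042111900445 / 38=27423997380.13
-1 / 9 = -0.11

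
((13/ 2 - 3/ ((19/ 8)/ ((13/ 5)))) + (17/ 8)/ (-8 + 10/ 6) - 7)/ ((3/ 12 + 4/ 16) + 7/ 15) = -9393/ 2204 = -4.26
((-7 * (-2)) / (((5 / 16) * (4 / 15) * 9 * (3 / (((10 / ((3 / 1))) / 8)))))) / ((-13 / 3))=-70 / 117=-0.60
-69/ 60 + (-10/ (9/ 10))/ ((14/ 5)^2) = -22643/ 8820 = -2.57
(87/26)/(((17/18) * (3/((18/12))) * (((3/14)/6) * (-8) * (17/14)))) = -38367/7514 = -5.11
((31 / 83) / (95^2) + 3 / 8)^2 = 5051134885729 / 35911254760000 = 0.14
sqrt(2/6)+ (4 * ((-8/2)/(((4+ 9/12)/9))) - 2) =-614/19+ sqrt(3)/3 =-31.74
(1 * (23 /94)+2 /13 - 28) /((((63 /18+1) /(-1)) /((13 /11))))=11243 /1551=7.25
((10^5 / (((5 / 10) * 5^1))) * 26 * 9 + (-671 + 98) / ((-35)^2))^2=131469142859964328329 / 1500625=87609591243624.71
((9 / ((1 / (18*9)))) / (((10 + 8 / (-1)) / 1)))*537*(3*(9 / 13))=10569771 / 13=813059.31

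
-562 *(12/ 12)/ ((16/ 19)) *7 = -37373/ 8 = -4671.62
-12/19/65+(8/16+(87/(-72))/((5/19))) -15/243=-666331/160056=-4.16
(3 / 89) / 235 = 3 / 20915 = 0.00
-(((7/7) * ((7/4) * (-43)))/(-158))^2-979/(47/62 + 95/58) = -175868302429/430179648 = -408.83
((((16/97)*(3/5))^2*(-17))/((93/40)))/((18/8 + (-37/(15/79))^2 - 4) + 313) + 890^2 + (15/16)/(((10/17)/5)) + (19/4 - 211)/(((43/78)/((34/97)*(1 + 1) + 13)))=10883066103914284875995/13828862259925664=786982.03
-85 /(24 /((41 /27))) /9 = -3485 /5832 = -0.60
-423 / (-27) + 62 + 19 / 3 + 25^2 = 709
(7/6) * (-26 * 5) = -455/3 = -151.67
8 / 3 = 2.67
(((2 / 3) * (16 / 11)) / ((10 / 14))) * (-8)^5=-7340032 / 165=-44485.04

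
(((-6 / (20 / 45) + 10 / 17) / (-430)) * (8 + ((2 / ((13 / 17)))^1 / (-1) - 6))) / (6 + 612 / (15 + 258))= -3073 / 1370625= -0.00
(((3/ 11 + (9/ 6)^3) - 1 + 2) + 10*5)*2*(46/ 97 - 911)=-424735689/ 4268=-99516.33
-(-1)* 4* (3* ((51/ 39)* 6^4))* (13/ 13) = 264384/ 13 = 20337.23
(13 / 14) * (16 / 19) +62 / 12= 5.95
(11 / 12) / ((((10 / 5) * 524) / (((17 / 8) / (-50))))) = -187 / 5030400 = -0.00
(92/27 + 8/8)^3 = 1685159/19683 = 85.61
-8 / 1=-8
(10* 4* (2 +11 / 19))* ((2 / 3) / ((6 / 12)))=7840 / 57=137.54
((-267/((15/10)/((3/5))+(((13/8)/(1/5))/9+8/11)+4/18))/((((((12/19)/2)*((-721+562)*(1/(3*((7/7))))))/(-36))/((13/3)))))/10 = -5803512/101495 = -57.18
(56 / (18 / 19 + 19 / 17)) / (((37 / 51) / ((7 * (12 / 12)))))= 6457416 / 24679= 261.66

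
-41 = -41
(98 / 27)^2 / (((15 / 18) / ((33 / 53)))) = 211288 / 21465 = 9.84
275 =275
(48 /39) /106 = 8 /689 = 0.01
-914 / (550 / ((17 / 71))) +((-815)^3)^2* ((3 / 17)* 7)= 120158912675361565883552 / 331925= 362006214281423712.84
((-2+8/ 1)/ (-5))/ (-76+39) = 6/ 185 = 0.03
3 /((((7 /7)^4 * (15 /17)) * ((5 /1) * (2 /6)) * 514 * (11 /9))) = 459 /141350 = 0.00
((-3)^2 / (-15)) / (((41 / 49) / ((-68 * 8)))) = 79968 / 205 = 390.09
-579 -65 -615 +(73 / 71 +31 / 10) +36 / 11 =-9774989 / 7810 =-1251.60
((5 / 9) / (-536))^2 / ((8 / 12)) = 25 / 15513984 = 0.00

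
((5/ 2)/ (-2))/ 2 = -5/ 8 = -0.62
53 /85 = 0.62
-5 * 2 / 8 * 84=-105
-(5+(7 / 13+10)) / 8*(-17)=1717 / 52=33.02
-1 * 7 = -7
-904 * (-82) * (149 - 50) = 7338672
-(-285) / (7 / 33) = 9405 / 7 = 1343.57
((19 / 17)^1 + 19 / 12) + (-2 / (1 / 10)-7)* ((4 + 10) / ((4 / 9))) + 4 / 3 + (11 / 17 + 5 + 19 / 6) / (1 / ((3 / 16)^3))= -353622319 / 417792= -846.41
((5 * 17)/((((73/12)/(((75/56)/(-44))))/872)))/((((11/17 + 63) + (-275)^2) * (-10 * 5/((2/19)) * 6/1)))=472515/274838041786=0.00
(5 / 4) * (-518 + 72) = -1115 / 2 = -557.50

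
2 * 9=18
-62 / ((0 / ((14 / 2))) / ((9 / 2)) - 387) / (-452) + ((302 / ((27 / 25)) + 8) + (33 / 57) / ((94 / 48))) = 67463886139 / 234310698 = 287.92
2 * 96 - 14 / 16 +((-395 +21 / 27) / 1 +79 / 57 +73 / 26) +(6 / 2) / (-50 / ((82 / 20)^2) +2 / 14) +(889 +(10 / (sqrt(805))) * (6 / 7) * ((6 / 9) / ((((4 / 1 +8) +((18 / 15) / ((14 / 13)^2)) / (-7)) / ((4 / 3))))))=2240 * sqrt(805) / 2805057 +31406574257 / 45580392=689.06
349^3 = 42508549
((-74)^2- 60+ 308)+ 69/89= 509505/89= 5724.78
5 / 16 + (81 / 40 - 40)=-3013 / 80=-37.66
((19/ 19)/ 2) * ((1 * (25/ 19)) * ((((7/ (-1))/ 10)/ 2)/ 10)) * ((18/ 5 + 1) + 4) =-301/ 1520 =-0.20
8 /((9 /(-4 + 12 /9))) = -64 /27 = -2.37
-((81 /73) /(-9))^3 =729 /389017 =0.00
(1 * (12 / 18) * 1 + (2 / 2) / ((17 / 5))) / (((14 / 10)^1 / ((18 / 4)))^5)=61509375 / 186592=329.65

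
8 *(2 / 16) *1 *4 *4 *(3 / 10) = 24 / 5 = 4.80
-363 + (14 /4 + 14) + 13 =-665 /2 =-332.50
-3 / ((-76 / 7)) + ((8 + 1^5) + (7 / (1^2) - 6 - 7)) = 249 / 76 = 3.28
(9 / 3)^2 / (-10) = -9 / 10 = -0.90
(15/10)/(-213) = -1/142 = -0.01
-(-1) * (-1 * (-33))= 33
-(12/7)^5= -248832/16807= -14.81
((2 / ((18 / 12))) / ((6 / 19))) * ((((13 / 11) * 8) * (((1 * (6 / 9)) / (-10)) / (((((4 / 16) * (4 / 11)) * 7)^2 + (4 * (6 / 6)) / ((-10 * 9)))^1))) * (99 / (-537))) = 36784 / 27029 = 1.36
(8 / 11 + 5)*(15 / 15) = 63 / 11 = 5.73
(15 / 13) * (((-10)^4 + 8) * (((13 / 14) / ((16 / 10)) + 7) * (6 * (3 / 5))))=28676673 / 91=315128.27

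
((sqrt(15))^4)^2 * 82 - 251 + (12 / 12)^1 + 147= 4151147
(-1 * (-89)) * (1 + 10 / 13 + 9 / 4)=18601 / 52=357.71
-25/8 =-3.12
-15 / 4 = -3.75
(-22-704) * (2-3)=726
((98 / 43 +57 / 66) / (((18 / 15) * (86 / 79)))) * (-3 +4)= 391445 / 162712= 2.41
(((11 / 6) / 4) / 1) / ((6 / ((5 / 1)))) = 55 / 144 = 0.38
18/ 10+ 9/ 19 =216/ 95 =2.27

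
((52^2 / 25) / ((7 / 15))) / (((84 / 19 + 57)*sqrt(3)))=51376*sqrt(3) / 40845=2.18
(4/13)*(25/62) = 50/403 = 0.12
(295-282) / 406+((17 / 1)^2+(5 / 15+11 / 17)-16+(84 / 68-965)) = -14282011 / 20706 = -689.75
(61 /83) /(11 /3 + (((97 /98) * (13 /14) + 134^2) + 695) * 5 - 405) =251076 /31722982381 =0.00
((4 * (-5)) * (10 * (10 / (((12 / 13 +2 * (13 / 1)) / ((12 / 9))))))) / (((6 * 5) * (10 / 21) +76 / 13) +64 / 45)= -50700 / 11033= -4.60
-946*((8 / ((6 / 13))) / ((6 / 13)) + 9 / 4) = -677809 / 18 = -37656.06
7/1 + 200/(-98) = 243/49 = 4.96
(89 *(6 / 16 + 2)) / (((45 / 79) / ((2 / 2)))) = 133589 / 360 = 371.08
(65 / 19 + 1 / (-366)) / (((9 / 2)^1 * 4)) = 23771 / 125172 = 0.19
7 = 7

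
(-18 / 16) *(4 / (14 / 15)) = -135 / 28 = -4.82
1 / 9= 0.11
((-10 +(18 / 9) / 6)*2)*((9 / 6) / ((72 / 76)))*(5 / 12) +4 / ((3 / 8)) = -451 / 216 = -2.09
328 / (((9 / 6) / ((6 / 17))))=1312 / 17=77.18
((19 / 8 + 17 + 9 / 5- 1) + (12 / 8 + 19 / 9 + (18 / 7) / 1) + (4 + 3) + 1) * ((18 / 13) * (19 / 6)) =1645039 / 10920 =150.64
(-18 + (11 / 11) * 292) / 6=137 / 3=45.67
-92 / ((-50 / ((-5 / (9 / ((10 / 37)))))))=-92 / 333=-0.28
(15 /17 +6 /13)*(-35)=-10395 /221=-47.04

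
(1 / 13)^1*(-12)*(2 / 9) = -8 / 39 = -0.21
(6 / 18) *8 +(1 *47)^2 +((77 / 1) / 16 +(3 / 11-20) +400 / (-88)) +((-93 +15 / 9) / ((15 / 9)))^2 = 68577253 / 13200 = 5195.25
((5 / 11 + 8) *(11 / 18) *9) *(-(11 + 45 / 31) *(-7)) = 4053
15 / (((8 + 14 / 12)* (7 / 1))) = 18 / 77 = 0.23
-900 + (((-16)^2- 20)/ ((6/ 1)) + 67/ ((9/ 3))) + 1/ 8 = -20117/ 24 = -838.21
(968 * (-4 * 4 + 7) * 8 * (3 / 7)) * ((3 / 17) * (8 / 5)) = -5018112 / 595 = -8433.80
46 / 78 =23 / 39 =0.59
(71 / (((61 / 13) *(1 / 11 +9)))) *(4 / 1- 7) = -30459 / 6100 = -4.99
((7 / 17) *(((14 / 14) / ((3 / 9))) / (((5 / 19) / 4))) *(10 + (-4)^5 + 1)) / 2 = -808374 / 85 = -9510.28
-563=-563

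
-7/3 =-2.33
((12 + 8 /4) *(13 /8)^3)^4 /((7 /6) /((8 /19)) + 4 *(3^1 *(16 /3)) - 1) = 23973729591032949 /121064390656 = 198024.62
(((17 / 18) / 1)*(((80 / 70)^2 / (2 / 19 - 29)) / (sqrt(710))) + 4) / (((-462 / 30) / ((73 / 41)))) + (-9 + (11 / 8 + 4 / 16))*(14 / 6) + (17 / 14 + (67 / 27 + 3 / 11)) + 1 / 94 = -438815999 / 32049864 + 377264*sqrt(710) / 54268006023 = -13.69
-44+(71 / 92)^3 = -33904361 / 778688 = -43.54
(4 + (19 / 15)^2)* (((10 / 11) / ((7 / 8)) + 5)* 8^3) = 20014592 / 1155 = 17328.65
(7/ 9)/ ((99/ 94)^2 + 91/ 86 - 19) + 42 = 2414851082/ 57559779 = 41.95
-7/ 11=-0.64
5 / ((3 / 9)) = 15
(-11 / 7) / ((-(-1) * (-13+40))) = -11 / 189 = -0.06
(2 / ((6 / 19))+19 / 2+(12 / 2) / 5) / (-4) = -511 / 120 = -4.26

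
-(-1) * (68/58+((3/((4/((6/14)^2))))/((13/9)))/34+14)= 38125127/2512328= 15.18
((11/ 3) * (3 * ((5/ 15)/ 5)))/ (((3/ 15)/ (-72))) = -264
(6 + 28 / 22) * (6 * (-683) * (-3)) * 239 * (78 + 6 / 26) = 1671729522.80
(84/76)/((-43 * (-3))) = 7/817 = 0.01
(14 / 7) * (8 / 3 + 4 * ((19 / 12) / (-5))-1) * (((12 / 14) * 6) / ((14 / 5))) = 72 / 49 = 1.47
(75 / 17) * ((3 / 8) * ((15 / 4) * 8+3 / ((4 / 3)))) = 29025 / 544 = 53.35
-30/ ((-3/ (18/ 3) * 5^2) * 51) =4/ 85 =0.05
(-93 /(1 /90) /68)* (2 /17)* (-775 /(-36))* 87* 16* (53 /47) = -6646756500 /13583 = -489343.78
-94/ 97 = -0.97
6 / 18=1 / 3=0.33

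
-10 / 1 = -10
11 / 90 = 0.12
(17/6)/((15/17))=289/90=3.21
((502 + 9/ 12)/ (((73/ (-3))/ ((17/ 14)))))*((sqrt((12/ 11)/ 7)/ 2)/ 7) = -102561*sqrt(231)/ 2203432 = -0.71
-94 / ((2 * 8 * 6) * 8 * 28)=-47 / 10752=-0.00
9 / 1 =9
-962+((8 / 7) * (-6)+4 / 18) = -61024 / 63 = -968.63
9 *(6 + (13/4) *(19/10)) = 4383/40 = 109.58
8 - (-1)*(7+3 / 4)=63 / 4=15.75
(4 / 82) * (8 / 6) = 8 / 123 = 0.07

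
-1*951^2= -904401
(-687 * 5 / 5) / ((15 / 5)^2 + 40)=-687 / 49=-14.02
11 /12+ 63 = 767 /12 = 63.92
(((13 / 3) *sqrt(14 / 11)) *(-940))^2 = 2090597600 / 99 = 21117147.47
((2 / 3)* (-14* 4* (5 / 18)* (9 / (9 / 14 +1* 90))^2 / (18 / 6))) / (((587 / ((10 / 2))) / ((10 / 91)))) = -0.00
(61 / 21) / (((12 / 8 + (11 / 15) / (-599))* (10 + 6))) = 182695 / 1508248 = 0.12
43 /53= 0.81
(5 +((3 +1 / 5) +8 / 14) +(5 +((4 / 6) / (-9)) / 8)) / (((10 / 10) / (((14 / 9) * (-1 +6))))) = 52021 / 486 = 107.04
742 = 742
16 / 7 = 2.29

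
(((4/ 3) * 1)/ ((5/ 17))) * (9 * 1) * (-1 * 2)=-408/ 5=-81.60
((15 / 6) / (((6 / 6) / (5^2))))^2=15625 / 4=3906.25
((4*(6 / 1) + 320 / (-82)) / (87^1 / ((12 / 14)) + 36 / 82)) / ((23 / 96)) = 158208 / 192257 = 0.82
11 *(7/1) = 77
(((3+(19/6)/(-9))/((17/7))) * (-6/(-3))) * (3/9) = 1001/1377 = 0.73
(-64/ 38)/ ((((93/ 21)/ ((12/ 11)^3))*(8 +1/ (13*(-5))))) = -8386560/ 135624907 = -0.06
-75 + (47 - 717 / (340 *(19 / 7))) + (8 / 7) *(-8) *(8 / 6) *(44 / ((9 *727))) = -28.86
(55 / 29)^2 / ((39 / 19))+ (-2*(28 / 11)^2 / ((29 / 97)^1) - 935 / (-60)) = -412883413 / 15874716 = -26.01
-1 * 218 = -218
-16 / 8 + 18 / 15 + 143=711 / 5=142.20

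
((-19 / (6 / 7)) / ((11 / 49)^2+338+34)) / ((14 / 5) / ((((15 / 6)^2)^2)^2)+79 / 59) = -36798138671875 / 828127263143898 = -0.04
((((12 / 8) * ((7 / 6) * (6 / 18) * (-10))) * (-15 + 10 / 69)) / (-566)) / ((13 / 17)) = -609875 / 3046212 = -0.20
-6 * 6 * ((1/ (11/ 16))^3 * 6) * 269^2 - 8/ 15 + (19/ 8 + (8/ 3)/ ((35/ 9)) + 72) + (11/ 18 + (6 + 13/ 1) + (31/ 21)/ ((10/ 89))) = -48099353.05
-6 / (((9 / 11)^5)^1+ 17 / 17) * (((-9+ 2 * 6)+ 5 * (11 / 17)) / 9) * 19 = -162178357 / 2806275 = -57.79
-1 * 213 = -213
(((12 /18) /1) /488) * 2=1 /366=0.00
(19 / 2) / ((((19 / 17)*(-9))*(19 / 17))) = -289 / 342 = -0.85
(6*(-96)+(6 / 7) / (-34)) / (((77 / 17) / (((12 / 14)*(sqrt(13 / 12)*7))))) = -68547*sqrt(39) / 539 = -794.20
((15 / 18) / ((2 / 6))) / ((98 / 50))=125 / 98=1.28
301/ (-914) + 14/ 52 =-357/ 5941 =-0.06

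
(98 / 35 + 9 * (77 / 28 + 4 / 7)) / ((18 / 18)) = 32.69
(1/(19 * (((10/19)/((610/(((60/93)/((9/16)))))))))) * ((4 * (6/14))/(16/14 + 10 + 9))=17019/3760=4.53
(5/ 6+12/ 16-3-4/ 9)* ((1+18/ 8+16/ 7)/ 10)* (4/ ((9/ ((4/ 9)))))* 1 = -0.20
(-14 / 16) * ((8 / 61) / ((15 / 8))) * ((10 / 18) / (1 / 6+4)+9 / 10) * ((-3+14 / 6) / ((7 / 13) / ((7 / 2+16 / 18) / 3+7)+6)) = 1289197 / 185411025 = 0.01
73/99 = 0.74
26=26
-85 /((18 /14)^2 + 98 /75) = -312375 /10877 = -28.72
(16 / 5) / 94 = 0.03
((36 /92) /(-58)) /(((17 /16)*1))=-72 /11339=-0.01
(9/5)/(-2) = -9/10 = -0.90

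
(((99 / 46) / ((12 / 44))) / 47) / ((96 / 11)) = 1331 / 69184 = 0.02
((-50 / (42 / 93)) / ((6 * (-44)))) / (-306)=-775 / 565488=-0.00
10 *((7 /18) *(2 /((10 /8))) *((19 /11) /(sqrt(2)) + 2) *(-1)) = -20.04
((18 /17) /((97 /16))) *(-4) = -1152 /1649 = -0.70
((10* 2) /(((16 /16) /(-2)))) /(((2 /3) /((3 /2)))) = -90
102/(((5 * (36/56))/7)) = 3332/15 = 222.13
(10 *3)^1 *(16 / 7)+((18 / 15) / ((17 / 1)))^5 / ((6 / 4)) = 2129785536288 / 31059371875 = 68.57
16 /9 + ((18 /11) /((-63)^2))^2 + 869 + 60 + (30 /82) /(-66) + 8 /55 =8981682292991 /9648202410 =930.92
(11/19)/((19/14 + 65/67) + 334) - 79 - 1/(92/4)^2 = -250496834578/3170839225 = -79.00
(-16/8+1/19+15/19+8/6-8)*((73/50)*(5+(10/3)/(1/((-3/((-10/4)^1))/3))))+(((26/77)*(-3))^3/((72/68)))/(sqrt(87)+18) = -72.39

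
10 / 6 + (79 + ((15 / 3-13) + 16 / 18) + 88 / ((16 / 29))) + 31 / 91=382303 / 1638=233.40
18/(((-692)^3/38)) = -171/82843472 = -0.00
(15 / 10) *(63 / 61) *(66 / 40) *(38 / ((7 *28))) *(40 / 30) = 5643 / 8540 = 0.66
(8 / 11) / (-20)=-2 / 55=-0.04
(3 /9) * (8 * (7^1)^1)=56 /3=18.67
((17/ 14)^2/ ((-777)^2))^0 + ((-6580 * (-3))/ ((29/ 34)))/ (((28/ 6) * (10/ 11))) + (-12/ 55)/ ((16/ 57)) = 34805861/ 6380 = 5455.46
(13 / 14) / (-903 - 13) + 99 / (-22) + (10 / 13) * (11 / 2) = -45053 / 166712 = -0.27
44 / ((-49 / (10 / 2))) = -220 / 49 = -4.49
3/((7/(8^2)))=192/7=27.43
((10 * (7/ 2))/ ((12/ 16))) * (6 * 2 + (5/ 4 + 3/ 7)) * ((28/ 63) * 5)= 38300/ 27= 1418.52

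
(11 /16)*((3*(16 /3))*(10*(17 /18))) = 935 /9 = 103.89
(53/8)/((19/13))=689/152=4.53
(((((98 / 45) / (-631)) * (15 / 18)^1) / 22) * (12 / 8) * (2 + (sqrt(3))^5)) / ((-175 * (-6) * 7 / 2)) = -0.00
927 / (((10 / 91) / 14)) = 590499 / 5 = 118099.80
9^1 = 9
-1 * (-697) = 697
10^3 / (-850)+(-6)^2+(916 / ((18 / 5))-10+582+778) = 250808 / 153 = 1639.27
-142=-142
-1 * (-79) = 79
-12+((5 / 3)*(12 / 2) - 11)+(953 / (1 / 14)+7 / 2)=26665 / 2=13332.50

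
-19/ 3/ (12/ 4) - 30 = -289/ 9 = -32.11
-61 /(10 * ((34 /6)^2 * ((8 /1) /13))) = -7137 /23120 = -0.31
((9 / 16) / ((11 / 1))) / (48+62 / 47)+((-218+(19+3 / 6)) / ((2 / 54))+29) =-2174673001 / 407968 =-5330.50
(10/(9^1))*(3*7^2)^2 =24010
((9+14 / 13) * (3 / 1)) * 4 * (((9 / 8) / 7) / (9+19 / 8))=14148 / 8281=1.71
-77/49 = -11/7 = -1.57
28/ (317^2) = 28/ 100489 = 0.00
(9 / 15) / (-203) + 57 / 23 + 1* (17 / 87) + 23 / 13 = 4042364 / 910455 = 4.44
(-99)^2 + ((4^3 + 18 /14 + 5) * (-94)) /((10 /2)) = 296787 /35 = 8479.63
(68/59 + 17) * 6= 6426/59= 108.92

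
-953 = -953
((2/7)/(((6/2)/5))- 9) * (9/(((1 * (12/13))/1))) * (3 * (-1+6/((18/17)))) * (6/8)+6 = -6933/8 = -866.62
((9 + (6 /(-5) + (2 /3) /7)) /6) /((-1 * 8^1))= -0.16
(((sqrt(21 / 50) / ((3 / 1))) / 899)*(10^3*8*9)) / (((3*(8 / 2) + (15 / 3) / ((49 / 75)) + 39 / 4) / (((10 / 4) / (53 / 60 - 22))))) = -3360000*sqrt(42) / 312583199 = -0.07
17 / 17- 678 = -677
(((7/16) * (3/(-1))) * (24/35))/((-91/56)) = 36/65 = 0.55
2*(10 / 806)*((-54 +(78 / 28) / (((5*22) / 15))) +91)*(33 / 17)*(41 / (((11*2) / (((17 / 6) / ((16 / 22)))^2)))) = 50.93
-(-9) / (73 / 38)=342 / 73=4.68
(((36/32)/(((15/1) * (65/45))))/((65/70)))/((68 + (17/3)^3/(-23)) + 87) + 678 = 209323098249/308735960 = 678.00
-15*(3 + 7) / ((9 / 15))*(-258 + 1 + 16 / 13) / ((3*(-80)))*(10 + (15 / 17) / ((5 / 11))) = -16874375 / 5304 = -3181.44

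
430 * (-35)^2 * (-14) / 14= -526750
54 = 54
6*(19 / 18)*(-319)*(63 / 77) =-1653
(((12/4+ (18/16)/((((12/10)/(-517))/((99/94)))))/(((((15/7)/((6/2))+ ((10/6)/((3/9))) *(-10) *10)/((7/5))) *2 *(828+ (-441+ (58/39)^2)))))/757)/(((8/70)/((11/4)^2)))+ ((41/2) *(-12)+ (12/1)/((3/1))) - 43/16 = -523248939956816181/2138438954414080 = -244.69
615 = 615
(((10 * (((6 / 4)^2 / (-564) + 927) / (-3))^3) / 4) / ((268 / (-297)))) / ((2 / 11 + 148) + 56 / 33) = 614842311441853161315 / 1127385444712448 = 545370.10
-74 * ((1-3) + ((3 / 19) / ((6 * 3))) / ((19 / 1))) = 160247 / 1083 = 147.97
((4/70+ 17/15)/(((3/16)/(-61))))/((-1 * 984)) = 3050/7749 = 0.39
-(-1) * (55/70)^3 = 0.49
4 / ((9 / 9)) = 4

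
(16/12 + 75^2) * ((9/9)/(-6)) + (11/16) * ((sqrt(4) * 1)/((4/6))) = -134735/144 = -935.66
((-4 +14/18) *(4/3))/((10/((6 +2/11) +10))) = -10324/1485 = -6.95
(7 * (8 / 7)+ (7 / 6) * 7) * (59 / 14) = 5723 / 84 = 68.13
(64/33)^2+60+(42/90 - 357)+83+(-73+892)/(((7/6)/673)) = 2571326261/5445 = 472236.23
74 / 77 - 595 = -45741 / 77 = -594.04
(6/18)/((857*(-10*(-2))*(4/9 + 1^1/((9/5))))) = 1/51420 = 0.00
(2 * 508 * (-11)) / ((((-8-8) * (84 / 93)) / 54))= 1169289 / 28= 41760.32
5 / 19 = 0.26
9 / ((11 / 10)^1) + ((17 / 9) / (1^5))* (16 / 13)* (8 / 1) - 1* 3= 30605 / 1287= 23.78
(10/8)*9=45/4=11.25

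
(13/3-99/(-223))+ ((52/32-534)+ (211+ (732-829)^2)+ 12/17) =9093.11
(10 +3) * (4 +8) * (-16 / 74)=-1248 / 37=-33.73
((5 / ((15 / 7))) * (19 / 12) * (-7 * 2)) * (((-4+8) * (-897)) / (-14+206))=278369 / 288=966.56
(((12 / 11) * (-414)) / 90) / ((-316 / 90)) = 1242 / 869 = 1.43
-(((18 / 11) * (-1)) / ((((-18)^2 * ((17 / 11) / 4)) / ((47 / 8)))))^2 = -2209 / 374544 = -0.01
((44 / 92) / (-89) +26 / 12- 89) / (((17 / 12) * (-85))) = 2133106 / 2957915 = 0.72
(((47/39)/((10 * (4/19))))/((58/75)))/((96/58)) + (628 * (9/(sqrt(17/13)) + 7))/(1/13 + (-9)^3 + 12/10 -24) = -183690 * sqrt(221)/415327 -1317329665/243919104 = -11.98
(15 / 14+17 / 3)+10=16.74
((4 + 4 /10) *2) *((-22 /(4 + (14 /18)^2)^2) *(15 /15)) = -6351048 /695645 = -9.13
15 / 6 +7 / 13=79 / 26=3.04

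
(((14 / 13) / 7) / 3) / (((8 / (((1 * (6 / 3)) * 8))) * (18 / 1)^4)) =1 / 1023516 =0.00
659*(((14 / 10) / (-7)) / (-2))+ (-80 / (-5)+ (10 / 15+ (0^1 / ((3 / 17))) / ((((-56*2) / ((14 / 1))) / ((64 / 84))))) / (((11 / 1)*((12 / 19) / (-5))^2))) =1018097 / 11880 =85.70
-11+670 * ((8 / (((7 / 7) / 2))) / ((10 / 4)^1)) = 4277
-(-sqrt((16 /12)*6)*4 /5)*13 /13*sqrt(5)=8*sqrt(10) /5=5.06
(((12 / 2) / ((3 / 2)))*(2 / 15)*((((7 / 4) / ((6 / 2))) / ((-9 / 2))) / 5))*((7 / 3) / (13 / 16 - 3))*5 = 448 / 6075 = 0.07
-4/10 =-2/5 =-0.40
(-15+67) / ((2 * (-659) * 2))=-13 / 659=-0.02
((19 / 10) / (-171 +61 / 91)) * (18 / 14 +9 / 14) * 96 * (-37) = 76.41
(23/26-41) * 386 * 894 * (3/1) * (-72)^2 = -2798758230912/13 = -215289094685.54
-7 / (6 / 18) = -21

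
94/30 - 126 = -1843/15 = -122.87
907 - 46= 861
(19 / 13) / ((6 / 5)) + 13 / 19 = 2819 / 1482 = 1.90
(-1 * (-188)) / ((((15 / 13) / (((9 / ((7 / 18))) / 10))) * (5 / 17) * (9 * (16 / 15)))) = 93483 / 700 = 133.55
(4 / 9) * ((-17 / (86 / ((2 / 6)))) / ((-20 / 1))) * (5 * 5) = 85 / 2322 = 0.04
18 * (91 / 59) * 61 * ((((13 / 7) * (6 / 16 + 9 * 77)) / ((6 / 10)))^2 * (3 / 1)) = 23401163831.07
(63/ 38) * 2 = 63/ 19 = 3.32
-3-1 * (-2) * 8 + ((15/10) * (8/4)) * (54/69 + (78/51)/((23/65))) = 11071/391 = 28.31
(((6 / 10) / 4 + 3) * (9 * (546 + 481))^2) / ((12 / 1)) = 1794094029 / 80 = 22426175.36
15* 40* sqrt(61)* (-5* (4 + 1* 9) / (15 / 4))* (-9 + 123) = -1185600* sqrt(61) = -9259832.02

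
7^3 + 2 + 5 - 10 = 340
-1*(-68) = 68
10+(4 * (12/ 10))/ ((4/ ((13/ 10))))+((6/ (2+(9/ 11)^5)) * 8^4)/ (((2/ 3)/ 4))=62317.41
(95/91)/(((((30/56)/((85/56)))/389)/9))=1884705/182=10355.52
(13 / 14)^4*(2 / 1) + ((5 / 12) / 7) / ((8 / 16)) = 92543 / 57624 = 1.61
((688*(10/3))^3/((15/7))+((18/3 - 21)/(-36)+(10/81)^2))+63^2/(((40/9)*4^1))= 5908787467586881/1049760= 5628703196.53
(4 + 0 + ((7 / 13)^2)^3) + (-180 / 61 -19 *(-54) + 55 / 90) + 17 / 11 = 60002262460945 / 58298199102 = 1029.23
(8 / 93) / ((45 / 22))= 176 / 4185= 0.04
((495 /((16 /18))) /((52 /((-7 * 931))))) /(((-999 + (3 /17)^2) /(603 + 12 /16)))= 2251478985525 /53377792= 42180.07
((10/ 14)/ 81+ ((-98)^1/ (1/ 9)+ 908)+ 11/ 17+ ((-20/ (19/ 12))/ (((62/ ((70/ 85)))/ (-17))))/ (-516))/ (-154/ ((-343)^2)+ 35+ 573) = 7810535368706/ 178188855874443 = 0.04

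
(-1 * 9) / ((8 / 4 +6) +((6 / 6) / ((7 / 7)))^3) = -1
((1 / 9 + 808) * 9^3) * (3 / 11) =1767339 / 11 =160667.18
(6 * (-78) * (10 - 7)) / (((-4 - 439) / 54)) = 75816 / 443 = 171.14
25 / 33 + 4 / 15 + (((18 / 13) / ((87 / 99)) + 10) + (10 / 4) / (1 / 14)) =2960948 / 62205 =47.60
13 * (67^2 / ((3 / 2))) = 116714 / 3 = 38904.67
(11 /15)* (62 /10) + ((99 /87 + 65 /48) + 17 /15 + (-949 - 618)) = -54247211 /34800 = -1558.83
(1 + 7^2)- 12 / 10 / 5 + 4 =1344 / 25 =53.76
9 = 9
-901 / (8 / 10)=-4505 / 4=-1126.25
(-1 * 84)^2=7056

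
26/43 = 0.60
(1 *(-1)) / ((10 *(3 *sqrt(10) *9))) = -0.00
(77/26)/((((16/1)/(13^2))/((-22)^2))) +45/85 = 2059129/136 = 15140.65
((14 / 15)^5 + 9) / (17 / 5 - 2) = 7372199 / 1063125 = 6.93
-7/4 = -1.75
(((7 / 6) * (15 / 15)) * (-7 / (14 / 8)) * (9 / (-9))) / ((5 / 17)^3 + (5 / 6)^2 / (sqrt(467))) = -13876355808 / 45033845 + 4055111592 * sqrt(467) / 225169225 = 81.05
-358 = -358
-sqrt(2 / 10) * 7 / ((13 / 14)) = -98 * sqrt(5) / 65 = -3.37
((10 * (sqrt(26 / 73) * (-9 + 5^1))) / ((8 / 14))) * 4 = -167.10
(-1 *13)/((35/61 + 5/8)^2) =-238144/26325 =-9.05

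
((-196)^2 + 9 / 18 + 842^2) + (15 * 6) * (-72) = 1481801 / 2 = 740900.50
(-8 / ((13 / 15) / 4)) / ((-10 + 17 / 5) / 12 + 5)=-9600 / 1157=-8.30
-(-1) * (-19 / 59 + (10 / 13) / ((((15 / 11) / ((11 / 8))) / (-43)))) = -309941 / 9204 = -33.67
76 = 76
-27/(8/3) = -81/8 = -10.12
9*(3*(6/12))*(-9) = -243/2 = -121.50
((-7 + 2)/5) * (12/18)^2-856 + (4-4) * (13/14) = -856.44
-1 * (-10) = 10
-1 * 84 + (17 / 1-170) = -237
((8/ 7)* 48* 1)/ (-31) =-384/ 217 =-1.77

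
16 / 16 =1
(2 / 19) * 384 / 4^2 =48 / 19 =2.53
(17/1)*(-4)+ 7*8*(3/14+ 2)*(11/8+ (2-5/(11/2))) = 5231/22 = 237.77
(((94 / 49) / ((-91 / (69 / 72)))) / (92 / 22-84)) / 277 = 11891 / 13013466648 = 0.00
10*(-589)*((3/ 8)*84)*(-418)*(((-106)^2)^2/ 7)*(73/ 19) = 5373989463062880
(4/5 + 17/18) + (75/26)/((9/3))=1583/585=2.71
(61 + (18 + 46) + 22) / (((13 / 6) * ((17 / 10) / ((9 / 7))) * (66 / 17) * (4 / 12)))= 5670 / 143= 39.65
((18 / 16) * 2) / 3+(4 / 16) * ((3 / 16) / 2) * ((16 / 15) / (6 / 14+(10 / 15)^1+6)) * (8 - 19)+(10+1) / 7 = 95233 / 41720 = 2.28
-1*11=-11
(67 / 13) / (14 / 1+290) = 67 / 3952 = 0.02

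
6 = 6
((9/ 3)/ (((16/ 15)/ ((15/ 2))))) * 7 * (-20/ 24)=-7875/ 64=-123.05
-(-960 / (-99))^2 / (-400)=256 / 1089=0.24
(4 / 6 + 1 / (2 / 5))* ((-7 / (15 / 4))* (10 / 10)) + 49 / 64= -14819 / 2880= -5.15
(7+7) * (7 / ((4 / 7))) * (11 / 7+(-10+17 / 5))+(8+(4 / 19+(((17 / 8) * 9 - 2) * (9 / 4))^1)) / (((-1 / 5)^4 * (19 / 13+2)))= 69103037 / 9120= 7577.09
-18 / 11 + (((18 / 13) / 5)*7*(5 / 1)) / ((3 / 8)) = 24.21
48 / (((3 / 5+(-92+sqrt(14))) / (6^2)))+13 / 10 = -36774313 / 2084990 - 43200 * sqrt(14) / 208499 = -18.41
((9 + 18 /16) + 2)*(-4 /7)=-97 /14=-6.93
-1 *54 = -54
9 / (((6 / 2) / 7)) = 21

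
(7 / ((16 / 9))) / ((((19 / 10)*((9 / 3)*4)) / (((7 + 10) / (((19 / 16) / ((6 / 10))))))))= 1071 / 722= 1.48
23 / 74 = 0.31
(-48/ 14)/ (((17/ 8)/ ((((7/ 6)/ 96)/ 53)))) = -1/ 2703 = -0.00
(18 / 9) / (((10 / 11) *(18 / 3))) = 11 / 30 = 0.37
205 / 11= 18.64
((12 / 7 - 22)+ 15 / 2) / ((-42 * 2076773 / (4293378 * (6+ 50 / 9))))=740051156 / 101761877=7.27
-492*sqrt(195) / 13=-528.49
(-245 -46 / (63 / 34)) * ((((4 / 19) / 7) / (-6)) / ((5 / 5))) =1.35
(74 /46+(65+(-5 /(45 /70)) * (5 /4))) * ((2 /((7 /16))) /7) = 376816 /10143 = 37.15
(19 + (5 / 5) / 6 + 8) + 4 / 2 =175 / 6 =29.17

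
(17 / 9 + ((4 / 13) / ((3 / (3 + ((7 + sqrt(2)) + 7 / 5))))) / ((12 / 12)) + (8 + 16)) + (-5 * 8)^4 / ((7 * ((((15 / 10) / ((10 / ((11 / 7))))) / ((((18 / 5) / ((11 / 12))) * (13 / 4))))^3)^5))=4 * sqrt(2) / 39 + 376622379283084658378324735744661377913437535535091450042641316029 / 10207900327298548281356900195973585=36895185807790427503952390000000.00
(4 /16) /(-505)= -1 /2020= -0.00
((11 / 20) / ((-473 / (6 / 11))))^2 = 9 / 22372900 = 0.00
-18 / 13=-1.38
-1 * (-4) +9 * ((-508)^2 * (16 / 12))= 3096772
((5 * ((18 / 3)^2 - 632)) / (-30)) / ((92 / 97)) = 14453 / 138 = 104.73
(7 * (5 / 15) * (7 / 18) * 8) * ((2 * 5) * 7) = 13720 / 27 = 508.15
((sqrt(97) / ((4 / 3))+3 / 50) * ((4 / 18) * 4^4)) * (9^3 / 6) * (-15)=-77760 * sqrt(97)- 31104 / 5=-772067.98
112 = 112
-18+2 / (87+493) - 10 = -8119 / 290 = -28.00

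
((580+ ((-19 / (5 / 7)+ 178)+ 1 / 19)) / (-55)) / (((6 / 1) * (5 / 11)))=-34744 / 7125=-4.88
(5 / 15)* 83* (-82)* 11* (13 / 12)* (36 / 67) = -973258 / 67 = -14526.24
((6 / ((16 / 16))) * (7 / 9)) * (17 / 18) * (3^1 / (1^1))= 13.22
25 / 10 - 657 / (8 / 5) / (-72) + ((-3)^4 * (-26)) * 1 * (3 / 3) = -134259 / 64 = -2097.80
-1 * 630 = -630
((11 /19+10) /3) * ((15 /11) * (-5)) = -5025 /209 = -24.04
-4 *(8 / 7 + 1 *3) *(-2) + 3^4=799 / 7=114.14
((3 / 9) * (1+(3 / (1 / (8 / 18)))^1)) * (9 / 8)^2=63 / 64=0.98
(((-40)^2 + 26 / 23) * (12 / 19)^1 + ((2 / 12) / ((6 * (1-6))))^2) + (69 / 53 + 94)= 830367408361 / 750416400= 1106.54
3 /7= 0.43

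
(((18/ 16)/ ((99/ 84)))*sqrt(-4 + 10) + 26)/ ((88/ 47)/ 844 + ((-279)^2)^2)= 208257*sqrt(6)/ 1321964543761378 + 257842/ 60089297443699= 0.00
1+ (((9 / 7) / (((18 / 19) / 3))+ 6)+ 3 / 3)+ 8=281 / 14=20.07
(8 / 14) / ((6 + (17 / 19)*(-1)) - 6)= -76 / 119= -0.64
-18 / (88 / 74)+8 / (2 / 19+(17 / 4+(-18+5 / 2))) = -26857 / 1694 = -15.85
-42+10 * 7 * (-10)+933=191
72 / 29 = 2.48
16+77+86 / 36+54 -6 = 2581 / 18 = 143.39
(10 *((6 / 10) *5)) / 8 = 15 / 4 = 3.75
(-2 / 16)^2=1 / 64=0.02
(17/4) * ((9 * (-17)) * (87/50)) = -226287/200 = -1131.44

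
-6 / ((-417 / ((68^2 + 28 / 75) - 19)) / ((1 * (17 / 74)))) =15.22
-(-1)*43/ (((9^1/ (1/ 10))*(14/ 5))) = 43/ 252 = 0.17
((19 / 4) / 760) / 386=1 / 61760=0.00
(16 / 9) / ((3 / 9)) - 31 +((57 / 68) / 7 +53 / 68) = -8842 / 357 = -24.77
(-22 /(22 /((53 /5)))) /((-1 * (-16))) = -53 /80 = -0.66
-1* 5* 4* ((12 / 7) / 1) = -34.29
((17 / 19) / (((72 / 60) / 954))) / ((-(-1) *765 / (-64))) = -3392 / 57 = -59.51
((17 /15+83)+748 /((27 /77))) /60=149669 /4050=36.96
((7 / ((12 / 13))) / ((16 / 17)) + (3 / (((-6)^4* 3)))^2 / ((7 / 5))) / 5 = 94732097 / 58786560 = 1.61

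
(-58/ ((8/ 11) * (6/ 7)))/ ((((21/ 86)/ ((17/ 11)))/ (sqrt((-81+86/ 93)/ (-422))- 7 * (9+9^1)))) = 148393/ 2- 21199 * sqrt(292264962)/ 1412856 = 73939.99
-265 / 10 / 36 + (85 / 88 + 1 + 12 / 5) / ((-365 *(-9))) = -59003 / 80300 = -0.73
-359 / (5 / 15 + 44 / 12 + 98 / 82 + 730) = -14719 / 30143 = -0.49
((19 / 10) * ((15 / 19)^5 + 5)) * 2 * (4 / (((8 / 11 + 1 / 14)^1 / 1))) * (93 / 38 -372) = -37321.45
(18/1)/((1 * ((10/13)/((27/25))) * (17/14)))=44226/2125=20.81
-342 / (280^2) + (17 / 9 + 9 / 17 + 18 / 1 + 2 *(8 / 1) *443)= 42633423437 / 5997600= 7108.41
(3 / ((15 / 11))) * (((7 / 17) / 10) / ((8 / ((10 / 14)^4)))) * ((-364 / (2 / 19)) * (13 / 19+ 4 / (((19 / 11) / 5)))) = -832975 / 6664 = -125.00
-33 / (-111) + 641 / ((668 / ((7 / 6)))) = 210107 / 148296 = 1.42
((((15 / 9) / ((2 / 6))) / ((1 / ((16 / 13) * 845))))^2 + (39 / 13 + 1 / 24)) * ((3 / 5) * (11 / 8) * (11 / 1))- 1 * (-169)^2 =78515029313 / 320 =245359466.60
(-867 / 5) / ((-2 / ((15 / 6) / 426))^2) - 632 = -611696549 / 967872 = -632.00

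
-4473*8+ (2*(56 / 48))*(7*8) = -106960 / 3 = -35653.33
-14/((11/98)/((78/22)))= -53508/121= -442.21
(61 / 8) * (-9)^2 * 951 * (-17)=-79881147 / 8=-9985143.38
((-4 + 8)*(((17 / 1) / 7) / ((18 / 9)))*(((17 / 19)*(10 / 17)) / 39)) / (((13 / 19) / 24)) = 2720 / 1183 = 2.30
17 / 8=2.12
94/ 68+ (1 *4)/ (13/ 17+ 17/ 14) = 54505/ 16014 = 3.40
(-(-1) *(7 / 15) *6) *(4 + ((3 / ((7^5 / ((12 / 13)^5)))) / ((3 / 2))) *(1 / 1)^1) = 49923566936 / 4457372465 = 11.20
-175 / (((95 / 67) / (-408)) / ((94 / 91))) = 12847920 / 247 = 52015.87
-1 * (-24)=24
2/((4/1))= 1/2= 0.50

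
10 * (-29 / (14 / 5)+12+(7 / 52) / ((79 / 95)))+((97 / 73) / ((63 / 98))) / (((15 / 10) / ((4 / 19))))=9873656357 / 538441722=18.34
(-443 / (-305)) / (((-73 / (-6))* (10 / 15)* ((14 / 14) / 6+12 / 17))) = 406674 / 1981585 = 0.21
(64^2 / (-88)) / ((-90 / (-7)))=-1792 / 495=-3.62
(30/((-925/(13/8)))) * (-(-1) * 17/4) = -663/2960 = -0.22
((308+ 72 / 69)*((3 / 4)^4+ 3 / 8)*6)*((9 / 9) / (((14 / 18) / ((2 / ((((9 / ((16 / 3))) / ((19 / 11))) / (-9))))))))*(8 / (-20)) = 107568918 / 8855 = 12147.82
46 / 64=23 / 32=0.72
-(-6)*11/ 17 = 66/ 17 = 3.88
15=15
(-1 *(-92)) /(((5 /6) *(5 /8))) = 4416 /25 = 176.64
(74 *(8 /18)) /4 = 74 /9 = 8.22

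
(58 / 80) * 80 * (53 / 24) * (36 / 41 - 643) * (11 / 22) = -40464599 / 984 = -41122.56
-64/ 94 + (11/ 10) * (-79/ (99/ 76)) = -142534/ 2115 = -67.39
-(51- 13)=-38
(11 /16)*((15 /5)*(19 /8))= 627 /128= 4.90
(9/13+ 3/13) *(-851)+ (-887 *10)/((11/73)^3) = -44871142442/17303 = -2593257.96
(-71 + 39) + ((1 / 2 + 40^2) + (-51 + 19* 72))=2885.50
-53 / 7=-7.57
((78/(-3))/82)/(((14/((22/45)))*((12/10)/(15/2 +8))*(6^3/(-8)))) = 0.01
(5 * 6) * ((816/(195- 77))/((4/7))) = 21420/59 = 363.05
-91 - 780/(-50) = -377/5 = -75.40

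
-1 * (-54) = 54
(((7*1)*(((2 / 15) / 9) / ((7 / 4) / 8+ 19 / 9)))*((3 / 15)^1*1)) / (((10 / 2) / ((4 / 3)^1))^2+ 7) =7168 / 16959525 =0.00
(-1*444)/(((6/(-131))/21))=203574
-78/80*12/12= -39/40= -0.98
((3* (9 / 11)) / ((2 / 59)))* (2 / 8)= 1593 / 88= 18.10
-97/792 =-0.12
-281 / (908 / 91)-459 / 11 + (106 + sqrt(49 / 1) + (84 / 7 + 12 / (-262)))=72048629 / 1308428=55.07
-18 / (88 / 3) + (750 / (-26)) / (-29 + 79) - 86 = -49873 / 572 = -87.19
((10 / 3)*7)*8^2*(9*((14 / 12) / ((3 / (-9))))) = -47040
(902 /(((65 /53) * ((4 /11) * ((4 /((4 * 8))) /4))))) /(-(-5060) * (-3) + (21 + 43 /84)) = -353381952 /82765345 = -4.27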